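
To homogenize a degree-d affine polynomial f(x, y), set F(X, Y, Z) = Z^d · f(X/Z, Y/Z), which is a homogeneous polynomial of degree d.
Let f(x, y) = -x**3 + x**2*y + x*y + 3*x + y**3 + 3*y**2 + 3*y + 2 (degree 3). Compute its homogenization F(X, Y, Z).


F(X, Y, Z) = -X**3 + X**2*Y + X*Y*Z + 3*X*Z**2 + Y**3 + 3*Y**2*Z + 3*Y*Z**2 + 2*Z**3

deg(f) = 3.
Substitute x = X/Z, y = Y/Z into f, then multiply by Z^3.
  monomial -1·x^3·y^0 ↦ -1·X^3·Y^0·Z^0.
  monomial 1·x^2·y^1 ↦ 1·X^2·Y^1·Z^0.
  monomial 1·x^1·y^1 ↦ 1·X^1·Y^1·Z^1.
  monomial 3·x^1·y^0 ↦ 3·X^1·Y^0·Z^2.
  monomial 1·x^0·y^3 ↦ 1·X^0·Y^3·Z^0.
  monomial 3·x^0·y^2 ↦ 3·X^0·Y^2·Z^1.
  monomial 3·x^0·y^1 ↦ 3·X^0·Y^1·Z^2.
  monomial 2·x^0·y^0 ↦ 2·X^0·Y^0·Z^3.
Collecting: F(X, Y, Z) = -X**3 + X**2*Y + X*Y*Z + 3*X*Z**2 + Y**3 + 3*Y**2*Z + 3*Y*Z**2 + 2*Z**3.


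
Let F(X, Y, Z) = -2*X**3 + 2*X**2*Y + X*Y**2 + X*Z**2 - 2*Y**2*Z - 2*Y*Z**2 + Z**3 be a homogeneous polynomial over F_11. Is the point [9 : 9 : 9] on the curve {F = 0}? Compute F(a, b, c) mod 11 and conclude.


F(9,9,9) ≡ 8 (mod 11); P is NOT on the curve.

Evaluate F(9, 9, 9) term-by-term (mod 11).
  -2*X**3 ↦ -2·729·1·1 = -1458
  2*X**2*Y ↦ 2·81·9·1 = 1458
  X*Y**2 ↦ 1·9·81·1 = 729
  X*Z**2 ↦ 1·9·1·81 = 729
  -2*Y**2*Z ↦ -2·1·81·9 = -1458
  -2*Y*Z**2 ↦ -2·1·9·81 = -1458
  Z**3 ↦ 1·1·1·729 = 729
Sum: F(9, 9, 9) = (-1458) + (1458) + (729) + (729) + (-1458) + (-1458) + (729) = -729.
Reducing mod 11: -729 ≡ 8 (mod 11).
Since F(a, b, c) ≡ 8 ≠ 0 (mod 11), P does NOT lie on the curve.


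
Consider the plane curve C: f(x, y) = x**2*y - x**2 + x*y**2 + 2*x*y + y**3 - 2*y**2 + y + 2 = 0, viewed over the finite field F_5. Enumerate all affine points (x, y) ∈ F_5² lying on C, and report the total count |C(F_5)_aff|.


Affine F_5-points: {(1, 1), (1, 4)}; count = 2.

For each of the 25 pairs (x, y) ∈ F_5², evaluate f(x, y) mod 5. Record the zeros.
  x = 0: [0↦2, 1↦2, 2↦4, 3↦4, 4↦3]  zeros at y ∈ ∅
  x = 1: [0↦1, 1↦0, 2↦3, 3↦1, 4↦0]  zeros at y ∈ {1, 4}
  x = 2: [0↦3, 1↦3, 2↦4, 3↦2, 4↦3]  zeros at y ∈ ∅
  x = 3: [0↦3, 1↦1, 2↦2, 3↦2, 4↦2]  zeros at y ∈ ∅
  x = 4: [0↦1, 1↦4, 2↦2, 3↦1, 4↦2]  zeros at y ∈ ∅
Collecting zeros: affine points = {(1, 1), (1, 4)}.
Total count |C(F_5)_aff| = 2.


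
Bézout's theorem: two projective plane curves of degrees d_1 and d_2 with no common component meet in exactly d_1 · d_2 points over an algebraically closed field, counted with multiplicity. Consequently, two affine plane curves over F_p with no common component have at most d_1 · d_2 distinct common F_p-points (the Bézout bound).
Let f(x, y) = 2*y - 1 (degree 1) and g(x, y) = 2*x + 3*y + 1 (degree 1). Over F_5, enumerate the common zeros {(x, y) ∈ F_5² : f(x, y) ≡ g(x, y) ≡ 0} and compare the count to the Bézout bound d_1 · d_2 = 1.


Common zeros: {(0, 3)}; count = 1; Bézout bound = 1.

deg(f) = 1, deg(g) = 1, so Bézout bound = 1.
Scan x ∈ F_5. For each x, list the y ∈ F_5 with f(x, y) ≡ 0 and those with g(x, y) ≡ 0 (mod 5); the common zeros in that column are the intersection.
  x = 0: f ≡ 0 at y ∈ {3}; g ≡ 0 at y ∈ {3}; common: {3}.
  x = 1: f ≡ 0 at y ∈ {3}; g ≡ 0 at y ∈ {4}; common: ∅.
  x = 2: f ≡ 0 at y ∈ {3}; g ≡ 0 at y ∈ {0}; common: ∅.
  x = 3: f ≡ 0 at y ∈ {3}; g ≡ 0 at y ∈ {1}; common: ∅.
  x = 4: f ≡ 0 at y ∈ {3}; g ≡ 0 at y ∈ {2}; common: ∅.
Collecting: common zeros = {(0, 3)}, so the count is 1.
Comparison with the Bézout bound: 1 ≤ 1 = deg(f)·deg(g), as expected for curves with no common component (the bound is attained).


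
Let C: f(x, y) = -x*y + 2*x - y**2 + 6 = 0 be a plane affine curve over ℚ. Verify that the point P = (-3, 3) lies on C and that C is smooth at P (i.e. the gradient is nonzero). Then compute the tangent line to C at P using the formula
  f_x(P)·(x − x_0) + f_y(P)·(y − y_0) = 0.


Tangent line at P: -x - 3*y + 6 = 0.

Step 1: f(-3, 3) = 0, so P lies on C.
Step 2: partial derivatives
  f_x(x, y) = 2 - y, f_y(x, y) = -x - 2*y.
  f_x(P) = -1, f_y(P) = -3 (gradient nonzero, so P is smooth).
Step 3: tangent line at P: -1·(x − -3) + -3·(y − 3) = 0.
Expanding: -x - 3*y + 6 = 0.


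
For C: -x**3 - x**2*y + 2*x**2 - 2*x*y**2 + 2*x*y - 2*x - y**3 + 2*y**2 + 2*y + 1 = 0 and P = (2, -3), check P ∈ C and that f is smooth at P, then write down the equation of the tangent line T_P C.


Tangent line at P: -18*x - 13*y - 3 = 0.

Step 1: f(2, -3) = 0, so P lies on C.
Step 2: partial derivatives
  f_x(x, y) = -3*x**2 - 2*x*y + 4*x - 2*y**2 + 2*y - 2, f_y(x, y) = -x**2 - 4*x*y + 2*x - 3*y**2 + 4*y + 2.
  f_x(P) = -18, f_y(P) = -13 (gradient nonzero, so P is smooth).
Step 3: tangent line at P: -18·(x − 2) + -13·(y − -3) = 0.
Expanding: -18*x - 13*y - 3 = 0.


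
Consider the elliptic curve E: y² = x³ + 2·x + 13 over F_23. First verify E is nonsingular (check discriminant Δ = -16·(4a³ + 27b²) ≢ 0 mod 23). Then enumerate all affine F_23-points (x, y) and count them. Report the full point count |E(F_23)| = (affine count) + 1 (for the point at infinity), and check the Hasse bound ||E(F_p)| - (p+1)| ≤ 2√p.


Affine points = {(0, 6), (0, 17), (1, 4), (1, 19), (2, 5), (2, 18), (3, 0), (4, 4), (4, 19), (7, 5), (7, 18), (8, 9), (8, 14), (9, 1), (9, 22), (11, 3), (11, 20), (14, 5), (14, 18), (16, 1), (16, 22), (18, 4), (18, 19), (20, 7), (20, 16), (21, 1), (21, 22)}; affine count = 27; |E(F_23)| = 28.

Discriminant check: Δ ∝ 4a³ + 27b² = 4·2³ + 27·13² = 4·8 + 27·169 ≡ 18 (mod 23). Nonzero ⇒ E is nonsingular.
For each x ∈ F_23, compute rhs = x³ + 2·x + 13 mod 23, then count y ∈ F_23 with y² ≡ rhs.
  x = 0: rhs = 13, matching y values: 6, 17 (2 points).
  x = 1: rhs = 16, matching y values: 4, 19 (2 points).
  x = 2: rhs = 2, matching y values: 5, 18 (2 points).
  x = 3: rhs = 0, matching y values: 0 (1 points).
  x = 4: rhs = 16, matching y values: 4, 19 (2 points).
  x = 5: rhs = 10, matching y values: none (0 points).
  x = 6: rhs = 11, matching y values: none (0 points).
  x = 7: rhs = 2, matching y values: 5, 18 (2 points).
  x = 8: rhs = 12, matching y values: 9, 14 (2 points).
  x = 9: rhs = 1, matching y values: 1, 22 (2 points).
  x = 10: rhs = 21, matching y values: none (0 points).
  x = 11: rhs = 9, matching y values: 3, 20 (2 points).
  x = 12: rhs = 17, matching y values: none (0 points).
  x = 13: rhs = 5, matching y values: none (0 points).
  x = 14: rhs = 2, matching y values: 5, 18 (2 points).
  x = 15: rhs = 14, matching y values: none (0 points).
  x = 16: rhs = 1, matching y values: 1, 22 (2 points).
  x = 17: rhs = 15, matching y values: none (0 points).
  x = 18: rhs = 16, matching y values: 4, 19 (2 points).
  x = 19: rhs = 10, matching y values: none (0 points).
  x = 20: rhs = 3, matching y values: 7, 16 (2 points).
  x = 21: rhs = 1, matching y values: 1, 22 (2 points).
  x = 22: rhs = 10, matching y values: none (0 points).
Total affine count: 27.
Full point count |E(F_23)| = 27 + 1 = 28.
Hasse bound: |28 − (23+1)| = |4| = 4 ≤ 2√23 ≈ 9.5917 ✓.


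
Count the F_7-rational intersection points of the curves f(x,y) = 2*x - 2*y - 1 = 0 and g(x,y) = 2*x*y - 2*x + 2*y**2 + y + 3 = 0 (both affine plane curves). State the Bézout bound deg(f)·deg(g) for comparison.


Common zeros: ∅; count = 0; Bézout bound = 2.

deg(f) = 1, deg(g) = 2, so Bézout bound = 2.
Scan x ∈ F_7. For each x, list the y ∈ F_7 with f(x, y) ≡ 0 and those with g(x, y) ≡ 0 (mod 7); the common zeros in that column are the intersection.
  x = 0: f ≡ 0 at y ∈ {3}; g ≡ 0 at y ∈ ∅; common: ∅.
  x = 1: f ≡ 0 at y ∈ {4}; g ≡ 0 at y ∈ {3, 6}; common: ∅.
  x = 2: f ≡ 0 at y ∈ {5}; g ≡ 0 at y ∈ ∅; common: ∅.
  x = 3: f ≡ 0 at y ∈ {6}; g ≡ 0 at y ∈ ∅; common: ∅.
  x = 4: f ≡ 0 at y ∈ {0}; g ≡ 0 at y ∈ {2, 4}; common: ∅.
  x = 5: f ≡ 0 at y ∈ {1}; g ≡ 0 at y ∈ {0, 5}; common: ∅.
  x = 6: f ≡ 0 at y ∈ {2}; g ≡ 0 at y ∈ ∅; common: ∅.
Collecting: common zeros = ∅, so the count is 0.
Comparison with the Bézout bound: 0 ≤ 2 = deg(f)·deg(g), as expected for curves with no common component (the affine F_7-count falls short of the bound because intersections may lie at infinity, over extension fields, or carry multiplicity).


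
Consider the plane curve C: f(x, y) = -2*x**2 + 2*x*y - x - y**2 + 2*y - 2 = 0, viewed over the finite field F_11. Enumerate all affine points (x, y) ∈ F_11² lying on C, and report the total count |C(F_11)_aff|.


Affine F_11-points: {(3, 2), (3, 6), (4, 2), (4, 8), (5, 5), (5, 7), (7, 7), (7, 9), (8, 1), (8, 6), (9, 1), (9, 8)}; count = 12.

For each of the 121 pairs (x, y) ∈ F_11², evaluate f(x, y) mod 11. Record the zeros.
  x = 0: [0↦9, 1↦10, 2↦9, 3↦6, 4↦1, 5↦5, 6↦7, 7↦7, 8↦5, 9↦1, 10↦6]  zeros at y ∈ ∅
  x = 1: [0↦6, 1↦9, 2↦10, 3↦9, 4↦6, 5↦1, 6↦5, 7↦7, 8↦7, 9↦5, 10↦1]  zeros at y ∈ ∅
  x = 2: [0↦10, 1↦4, 2↦7, 3↦8, 4↦7, 5↦4, 6↦10, 7↦3, 8↦5, 9↦5, 10↦3]  zeros at y ∈ ∅
  x = 3: [0↦10, 1↦6, 2↦0, 3↦3, 4↦4, 5↦3, 6↦0, 7↦6, 8↦10, 9↦1, 10↦1]  zeros at y ∈ {2, 6}
  x = 4: [0↦6, 1↦4, 2↦0, 3↦5, 4↦8, 5↦9, 6↦8, 7↦5, 8↦0, 9↦4, 10↦6]  zeros at y ∈ {2, 8}
  x = 5: [0↦9, 1↦9, 2↦7, 3↦3, 4↦8, 5↦0, 6↦1, 7↦0, 8↦8, 9↦3, 10↦7]  zeros at y ∈ {5, 7}
  x = 6: [0↦8, 1↦10, 2↦10, 3↦8, 4↦4, 5↦9, 6↦1, 7↦2, 8↦1, 9↦9, 10↦4]  zeros at y ∈ ∅
  x = 7: [0↦3, 1↦7, 2↦9, 3↦9, 4↦7, 5↦3, 6↦8, 7↦0, 8↦1, 9↦0, 10↦8]  zeros at y ∈ {7, 9}
  x = 8: [0↦5, 1↦0, 2↦4, 3↦6, 4↦6, 5↦4, 6↦0, 7↦5, 8↦8, 9↦9, 10↦8]  zeros at y ∈ {1, 6}
  x = 9: [0↦3, 1↦0, 2↦6, 3↦10, 4↦1, 5↦1, 6↦10, 7↦6, 8↦0, 9↦3, 10↦4]  zeros at y ∈ {1, 8}
  x = 10: [0↦8, 1↦7, 2↦4, 3↦10, 4↦3, 5↦5, 6↦5, 7↦3, 8↦10, 9↦4, 10↦7]  zeros at y ∈ ∅
Collecting zeros: affine points = {(3, 2), (3, 6), (4, 2), (4, 8), (5, 5), (5, 7), (7, 7), (7, 9), (8, 1), (8, 6), (9, 1), (9, 8)}.
Total count |C(F_11)_aff| = 12.


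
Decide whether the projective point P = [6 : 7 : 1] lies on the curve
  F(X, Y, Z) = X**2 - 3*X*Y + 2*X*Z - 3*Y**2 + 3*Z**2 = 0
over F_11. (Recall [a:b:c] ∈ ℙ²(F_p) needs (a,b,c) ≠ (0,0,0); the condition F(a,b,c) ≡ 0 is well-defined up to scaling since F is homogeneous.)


F(6,7,1) ≡ 9 (mod 11); P is NOT on the curve.

Evaluate F(6, 7, 1) term-by-term (mod 11).
  X**2 ↦ 1·36·1·1 = 36
  -3*X*Y ↦ -3·6·7·1 = -126
  2*X*Z ↦ 2·6·1·1 = 12
  -3*Y**2 ↦ -3·1·49·1 = -147
  3*Z**2 ↦ 3·1·1·1 = 3
Sum: F(6, 7, 1) = (36) + (-126) + (12) + (-147) + (3) = -222.
Reducing mod 11: -222 ≡ 9 (mod 11).
Since F(a, b, c) ≡ 9 ≠ 0 (mod 11), P does NOT lie on the curve.


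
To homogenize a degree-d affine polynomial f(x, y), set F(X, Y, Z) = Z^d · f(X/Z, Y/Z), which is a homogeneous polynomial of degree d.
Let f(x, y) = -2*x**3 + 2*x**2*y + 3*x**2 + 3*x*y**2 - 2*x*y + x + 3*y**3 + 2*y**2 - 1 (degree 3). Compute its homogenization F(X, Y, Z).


F(X, Y, Z) = -2*X**3 + 2*X**2*Y + 3*X**2*Z + 3*X*Y**2 - 2*X*Y*Z + X*Z**2 + 3*Y**3 + 2*Y**2*Z - Z**3

deg(f) = 3.
Substitute x = X/Z, y = Y/Z into f, then multiply by Z^3.
  monomial -2·x^3·y^0 ↦ -2·X^3·Y^0·Z^0.
  monomial 2·x^2·y^1 ↦ 2·X^2·Y^1·Z^0.
  monomial 3·x^2·y^0 ↦ 3·X^2·Y^0·Z^1.
  monomial 3·x^1·y^2 ↦ 3·X^1·Y^2·Z^0.
  monomial -2·x^1·y^1 ↦ -2·X^1·Y^1·Z^1.
  monomial 1·x^1·y^0 ↦ 1·X^1·Y^0·Z^2.
  monomial 3·x^0·y^3 ↦ 3·X^0·Y^3·Z^0.
  monomial 2·x^0·y^2 ↦ 2·X^0·Y^2·Z^1.
  monomial -1·x^0·y^0 ↦ -1·X^0·Y^0·Z^3.
Collecting: F(X, Y, Z) = -2*X**3 + 2*X**2*Y + 3*X**2*Z + 3*X*Y**2 - 2*X*Y*Z + X*Z**2 + 3*Y**3 + 2*Y**2*Z - Z**3.


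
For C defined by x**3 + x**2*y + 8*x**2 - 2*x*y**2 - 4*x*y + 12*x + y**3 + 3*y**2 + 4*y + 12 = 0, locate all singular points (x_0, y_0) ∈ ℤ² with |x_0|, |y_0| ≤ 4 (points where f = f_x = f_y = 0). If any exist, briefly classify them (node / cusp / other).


Singular points: {(-2, -2)}; classification: cusp.

Compute partial derivatives:
  f_x = 3*x**2 + 2*x*y + 16*x - 2*y**2 - 4*y + 12.
  f_y = x**2 - 4*x*y - 4*x + 3*y**2 + 6*y + 4.
Scan x_0 ∈ {−4, ..., 4}. For each x_0, f_y(x_0, y) is a polynomial in y; find its integer roots y ∈ {−4, ..., 4}, then test f_x and f at those candidates.
  x = -4: f_y(-4, y) = 3*y**2 + 22*y + 36; no integer root y with |y| ≤ 4.
  x = -3: f_y(-3, y) = 3*y**2 + 18*y + 25; no integer root y with |y| ≤ 4.
  x = -2: f_y(-2, y) = 3*y**2 + 14*y + 16; vanishes at y ∈ {-2}. (-2, -2): f_x = 0, f = 0 — SINGULAR.
  x = -1: f_y(-1, y) = 3*y**2 + 10*y + 9; no integer root y with |y| ≤ 4.
  x = 0: f_y(0, y) = 3*y**2 + 6*y + 4; no integer root y with |y| ≤ 4.
  x = 1: f_y(1, y) = 3*y**2 + 2*y + 1; no integer root y with |y| ≤ 4.
  x = 2: f_y(2, y) = 3*y**2 - 2*y; vanishes at y ∈ {0}. (2, 0): f_x = 56 ≠ 0.
  x = 3: f_y(3, y) = 3*y**2 - 6*y + 1; no integer root y with |y| ≤ 4.
  x = 4: f_y(4, y) = 3*y**2 - 10*y + 4; no integer root y with |y| ≤ 4.
Only singular point on the grid: (-2, -2).
Classify: substitute x = -2 + u, y = -2 + v and expand: f = u**3 + u**2*v - 2*u*v**2 + v**3 + v**2.
No constant or linear terms (consistent with a singular point). Quadratic part: v**2. Cubic part: u**3 + u**2*v - 2*u*v**2 + v**3.
The quadratic part v**2 is a perfect square, so there is a single (double) tangent line v = 0, i.e. y = -2. Restricting the cubic part to that line (v = 0) leaves u**3 ≠ 0, so f is not divisible by v and the branch is v² ≈ -u**3 to lowest order — this is a cusp.
Classification: cusp.


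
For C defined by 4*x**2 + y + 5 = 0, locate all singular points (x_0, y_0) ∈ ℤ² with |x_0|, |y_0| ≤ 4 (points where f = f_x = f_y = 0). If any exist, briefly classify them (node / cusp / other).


No singular points in the scanned grid; C is smooth there.

Compute partial derivatives:
  f_x = 8*x.
  f_y = 1.
f_y = 1 is a nonzero constant, so f_y never vanishes: no point (x, y) can satisfy f = f_x = f_y = 0. In particular no (x, y) ∈ {−4, ..., 4}² is singular; the curve is smooth.


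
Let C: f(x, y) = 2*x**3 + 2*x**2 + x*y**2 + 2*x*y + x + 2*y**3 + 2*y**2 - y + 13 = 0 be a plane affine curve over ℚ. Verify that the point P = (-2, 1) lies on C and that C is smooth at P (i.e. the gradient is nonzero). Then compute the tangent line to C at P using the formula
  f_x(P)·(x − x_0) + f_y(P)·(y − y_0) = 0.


Tangent line at P: 20*x + y + 39 = 0.

Step 1: f(-2, 1) = 0, so P lies on C.
Step 2: partial derivatives
  f_x(x, y) = 6*x**2 + 4*x + y**2 + 2*y + 1, f_y(x, y) = 2*x*y + 2*x + 6*y**2 + 4*y - 1.
  f_x(P) = 20, f_y(P) = 1 (gradient nonzero, so P is smooth).
Step 3: tangent line at P: 20·(x − -2) + 1·(y − 1) = 0.
Expanding: 20*x + y + 39 = 0.


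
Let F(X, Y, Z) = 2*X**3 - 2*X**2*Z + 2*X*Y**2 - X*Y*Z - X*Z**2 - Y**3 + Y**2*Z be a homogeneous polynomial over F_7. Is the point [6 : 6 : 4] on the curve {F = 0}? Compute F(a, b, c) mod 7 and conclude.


F(6,6,4) ≡ 5 (mod 7); P is NOT on the curve.

Evaluate F(6, 6, 4) term-by-term (mod 7).
  2*X**3 ↦ 2·216·1·1 = 432
  -2*X**2*Z ↦ -2·36·1·4 = -288
  2*X*Y**2 ↦ 2·6·36·1 = 432
  -X*Y*Z ↦ -1·6·6·4 = -144
  -X*Z**2 ↦ -1·6·1·16 = -96
  -Y**3 ↦ -1·1·216·1 = -216
  Y**2*Z ↦ 1·1·36·4 = 144
Sum: F(6, 6, 4) = (432) + (-288) + (432) + (-144) + (-96) + (-216) + (144) = 264.
Reducing mod 7: 264 ≡ 5 (mod 7).
Since F(a, b, c) ≡ 5 ≠ 0 (mod 7), P does NOT lie on the curve.


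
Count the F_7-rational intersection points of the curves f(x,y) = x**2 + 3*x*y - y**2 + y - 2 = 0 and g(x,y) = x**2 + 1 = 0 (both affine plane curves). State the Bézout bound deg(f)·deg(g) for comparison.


Common zeros: ∅; count = 0; Bézout bound = 4.

deg(f) = 2, deg(g) = 2, so Bézout bound = 4.
Scan x ∈ F_7. For each x, list the y ∈ F_7 with f(x, y) ≡ 0 and those with g(x, y) ≡ 0 (mod 7); the common zeros in that column are the intersection.
  x = 0: f ≡ 0 at y ∈ {4}; g ≡ 0 at y ∈ ∅; common: ∅.
  x = 1: f ≡ 0 at y ∈ ∅; g ≡ 0 at y ∈ ∅; common: ∅.
  x = 2: f ≡ 0 at y ∈ {3, 4}; g ≡ 0 at y ∈ ∅; common: ∅.
  x = 3: f ≡ 0 at y ∈ {0, 3}; g ≡ 0 at y ∈ ∅; common: ∅.
  x = 4: f ≡ 0 at y ∈ {0, 6}; g ≡ 0 at y ∈ ∅; common: ∅.
  x = 5: f ≡ 0 at y ∈ ∅; g ≡ 0 at y ∈ ∅; common: ∅.
  x = 6: f ≡ 0 at y ∈ {6}; g ≡ 0 at y ∈ ∅; common: ∅.
Collecting: common zeros = ∅, so the count is 0.
Comparison with the Bézout bound: 0 ≤ 4 = deg(f)·deg(g), as expected for curves with no common component (the affine F_7-count falls short of the bound because intersections may lie at infinity, over extension fields, or carry multiplicity).


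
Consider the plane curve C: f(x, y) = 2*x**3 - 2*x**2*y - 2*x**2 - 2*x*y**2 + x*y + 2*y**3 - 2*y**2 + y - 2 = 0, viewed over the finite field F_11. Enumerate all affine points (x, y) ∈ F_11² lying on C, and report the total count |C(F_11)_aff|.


Affine F_11-points: {(0, 8), (1, 6), (2, 7), (3, 4), (5, 0), (5, 6), (6, 10), (8, 1), (8, 3), (8, 5)}; count = 10.

For each of the 121 pairs (x, y) ∈ F_11², evaluate f(x, y) mod 11. Record the zeros.
  x = 0: [0↦9, 1↦10, 2↦8, 3↦4, 4↦10, 5↦5, 6↦1, 7↦10, 8↦0, 9↦5, 10↦4]  zeros at y ∈ {8}
  x = 1: [0↦9, 1↦7, 2↦9, 3↦5, 4↦7, 5↦5, 6↦0, 7↦4, 8↦7, 9↦10, 10↦3]  zeros at y ∈ {6}
  x = 2: [0↦6, 1↦8, 2↦10, 3↦2, 4↦7, 5↦4, 6↦5, 7↦0, 8↦1, 9↦9, 10↦3]  zeros at y ∈ {7}
  x = 3: [0↦1, 1↦3, 2↦1, 3↦7, 4↦0, 5↦3, 6↦6, 7↦10, 8↦5, 9↦3, 10↦5]  zeros at y ∈ {4}
  x = 4: [0↦6, 1↦4, 2↦5, 3↦10, 4↦9, 5↦3, 6↦4, 7↦2, 8↦9, 9↦4, 10↦10]  zeros at y ∈ ∅
  x = 5: [0↦0, 1↦1, 2↦1, 3↦1, 4↦2, 5↦5, 6↦0, 7↦10, 8↦3, 9↦2, 10↦8]  zeros at y ∈ {0, 6}
  x = 6: [0↦6, 1↦6, 2↦1, 3↦3, 4↦2, 5↦10, 6↦6, 7↦2, 8↦10, 9↦9, 10↦0]  zeros at y ∈ {10}
  x = 7: [0↦3, 1↦9, 2↦6, 3↦6, 4↦10, 5↦8, 6↦1, 7↦1, 8↦9, 9↦4, 10↦9]  zeros at y ∈ ∅
  x = 8: [0↦3, 1↦0, 2↦6, 3↦0, 4↦5, 5↦0, 6↦8, 7↦8, 8↦1, 9↦10, 10↦3]  zeros at y ∈ {1, 3, 5}
  x = 9: [0↦7, 1↦2, 2↦2, 3↦8, 4↦10, 5↦9, 6↦6, 7↦2, 8↦9, 9↦6, 10↦5]  zeros at y ∈ ∅
  x = 10: [0↦5, 1↦5, 2↦6, 3↦9, 4↦4, 5↦3, 6↦7, 7↦6, 8↦1, 9↦4, 10↦5]  zeros at y ∈ ∅
Collecting zeros: affine points = {(0, 8), (1, 6), (2, 7), (3, 4), (5, 0), (5, 6), (6, 10), (8, 1), (8, 3), (8, 5)}.
Total count |C(F_11)_aff| = 10.


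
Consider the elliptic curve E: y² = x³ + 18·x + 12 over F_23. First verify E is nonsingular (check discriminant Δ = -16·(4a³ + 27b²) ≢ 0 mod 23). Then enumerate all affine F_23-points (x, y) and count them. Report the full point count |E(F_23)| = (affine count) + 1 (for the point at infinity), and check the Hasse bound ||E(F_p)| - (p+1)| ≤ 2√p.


Affine points = {(0, 9), (0, 14), (1, 10), (1, 13), (3, 1), (3, 22), (8, 1), (8, 22), (9, 11), (9, 12), (11, 0), (12, 1), (12, 22), (14, 8), (14, 15), (15, 0), (16, 7), (16, 16), (18, 2), (18, 21), (20, 0), (22, 4), (22, 19)}; affine count = 23; |E(F_23)| = 24.

Discriminant check: Δ ∝ 4a³ + 27b² = 4·18³ + 27·12² = 4·5832 + 27·144 ≡ 7 (mod 23). Nonzero ⇒ E is nonsingular.
For each x ∈ F_23, compute rhs = x³ + 18·x + 12 mod 23, then count y ∈ F_23 with y² ≡ rhs.
  x = 0: rhs = 12, matching y values: 9, 14 (2 points).
  x = 1: rhs = 8, matching y values: 10, 13 (2 points).
  x = 2: rhs = 10, matching y values: none (0 points).
  x = 3: rhs = 1, matching y values: 1, 22 (2 points).
  x = 4: rhs = 10, matching y values: none (0 points).
  x = 5: rhs = 20, matching y values: none (0 points).
  x = 6: rhs = 14, matching y values: none (0 points).
  x = 7: rhs = 21, matching y values: none (0 points).
  x = 8: rhs = 1, matching y values: 1, 22 (2 points).
  x = 9: rhs = 6, matching y values: 11, 12 (2 points).
  x = 10: rhs = 19, matching y values: none (0 points).
  x = 11: rhs = 0, matching y values: 0 (1 points).
  x = 12: rhs = 1, matching y values: 1, 22 (2 points).
  x = 13: rhs = 5, matching y values: none (0 points).
  x = 14: rhs = 18, matching y values: 8, 15 (2 points).
  x = 15: rhs = 0, matching y values: 0 (1 points).
  x = 16: rhs = 3, matching y values: 7, 16 (2 points).
  x = 17: rhs = 10, matching y values: none (0 points).
  x = 18: rhs = 4, matching y values: 2, 21 (2 points).
  x = 19: rhs = 14, matching y values: none (0 points).
  x = 20: rhs = 0, matching y values: 0 (1 points).
  x = 21: rhs = 14, matching y values: none (0 points).
  x = 22: rhs = 16, matching y values: 4, 19 (2 points).
Total affine count: 23.
Full point count |E(F_23)| = 23 + 1 = 24.
Hasse bound: |24 − (23+1)| = |0| = 0 ≤ 2√23 ≈ 9.5917 ✓.


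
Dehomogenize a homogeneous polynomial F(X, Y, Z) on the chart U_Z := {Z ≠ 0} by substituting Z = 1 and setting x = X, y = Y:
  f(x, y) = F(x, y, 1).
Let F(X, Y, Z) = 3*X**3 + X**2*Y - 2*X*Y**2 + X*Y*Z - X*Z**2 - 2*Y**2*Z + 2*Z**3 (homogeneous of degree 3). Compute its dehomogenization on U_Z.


f(x, y) = 3*x**3 + x**2*y - 2*x*y**2 + x*y - x - 2*y**2 + 2

On U_Z we set Z = 1. Each monomial c·X^i·Y^j·Z^k in F becomes c·x^i·y^j·1^k = c·x^i·y^j.
Substituting Z = 1: F(X, Y, 1) = 3*x**3 + x**2*y - 2*x*y**2 + x*y - x - 2*y**2 + 2.
Note: deg(f) ≤ deg(F) = 3; strict inequality happens when F is divisible by Z (lost terms).


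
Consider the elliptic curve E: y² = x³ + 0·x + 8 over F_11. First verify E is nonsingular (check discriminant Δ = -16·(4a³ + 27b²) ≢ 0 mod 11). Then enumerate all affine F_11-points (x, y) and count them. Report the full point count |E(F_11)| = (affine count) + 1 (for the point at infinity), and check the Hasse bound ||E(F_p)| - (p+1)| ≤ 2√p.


Affine points = {(1, 3), (1, 8), (2, 4), (2, 7), (5, 1), (5, 10), (6, 2), (6, 9), (8, 5), (8, 6), (9, 0)}; affine count = 11; |E(F_11)| = 12.

Discriminant check: Δ ∝ 4a³ + 27b² = 4·0³ + 27·8² = 4·0 + 27·64 ≡ 1 (mod 11). Nonzero ⇒ E is nonsingular.
For each x ∈ F_11, compute rhs = x³ + 0·x + 8 mod 11, then count y ∈ F_11 with y² ≡ rhs.
  x = 0: rhs = 8, matching y values: none (0 points).
  x = 1: rhs = 9, matching y values: 3, 8 (2 points).
  x = 2: rhs = 5, matching y values: 4, 7 (2 points).
  x = 3: rhs = 2, matching y values: none (0 points).
  x = 4: rhs = 6, matching y values: none (0 points).
  x = 5: rhs = 1, matching y values: 1, 10 (2 points).
  x = 6: rhs = 4, matching y values: 2, 9 (2 points).
  x = 7: rhs = 10, matching y values: none (0 points).
  x = 8: rhs = 3, matching y values: 5, 6 (2 points).
  x = 9: rhs = 0, matching y values: 0 (1 points).
  x = 10: rhs = 7, matching y values: none (0 points).
Total affine count: 11.
Full point count |E(F_11)| = 11 + 1 = 12.
Hasse bound: |12 − (11+1)| = |0| = 0 ≤ 2√11 ≈ 6.6332 ✓.


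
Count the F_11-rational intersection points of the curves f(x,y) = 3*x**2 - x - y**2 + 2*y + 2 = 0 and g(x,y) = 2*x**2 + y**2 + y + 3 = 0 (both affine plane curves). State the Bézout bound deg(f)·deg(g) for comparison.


Common zeros: {(1, 8), (4, 6)}; count = 2; Bézout bound = 4.

deg(f) = 2, deg(g) = 2, so Bézout bound = 4.
Scan x ∈ F_11. For each x, list the y ∈ F_11 with f(x, y) ≡ 0 and those with g(x, y) ≡ 0 (mod 11); the common zeros in that column are the intersection.
  x = 0: f ≡ 0 at y ∈ {6, 7}; g ≡ 0 at y ∈ {5}; common: ∅.
  x = 1: f ≡ 0 at y ∈ {5, 8}; g ≡ 0 at y ∈ {2, 8}; common: {8}.
  x = 2: f ≡ 0 at y ∈ ∅; g ≡ 0 at y ∈ {0, 10}; common: ∅.
  x = 3: f ≡ 0 at y ∈ {5, 8}; g ≡ 0 at y ∈ {3, 7}; common: ∅.
  x = 4: f ≡ 0 at y ∈ {6, 7}; g ≡ 0 at y ∈ {4, 6}; common: {6}.
  x = 5: f ≡ 0 at y ∈ ∅; g ≡ 0 at y ∈ {1, 9}; common: ∅.
  x = 6: f ≡ 0 at y ∈ ∅; g ≡ 0 at y ∈ {1, 9}; common: ∅.
  x = 7: f ≡ 0 at y ∈ {1}; g ≡ 0 at y ∈ {4, 6}; common: ∅.
  x = 8: f ≡ 0 at y ∈ {1}; g ≡ 0 at y ∈ {3, 7}; common: ∅.
  x = 9: f ≡ 0 at y ∈ ∅; g ≡ 0 at y ∈ {0, 10}; common: ∅.
  x = 10: f ≡ 0 at y ∈ ∅; g ≡ 0 at y ∈ {2, 8}; common: ∅.
Collecting: common zeros = {(1, 8), (4, 6)}, so the count is 2.
Comparison with the Bézout bound: 2 ≤ 4 = deg(f)·deg(g), as expected for curves with no common component (the affine F_11-count falls short of the bound because intersections may lie at infinity, over extension fields, or carry multiplicity).


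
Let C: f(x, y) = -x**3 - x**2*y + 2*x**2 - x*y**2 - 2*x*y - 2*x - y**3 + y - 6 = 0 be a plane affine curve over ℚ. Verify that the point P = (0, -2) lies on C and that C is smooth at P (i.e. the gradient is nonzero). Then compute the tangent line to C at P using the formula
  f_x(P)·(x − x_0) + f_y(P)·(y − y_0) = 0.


Tangent line at P: -2*x - 11*y - 22 = 0.

Step 1: f(0, -2) = 0, so P lies on C.
Step 2: partial derivatives
  f_x(x, y) = -3*x**2 - 2*x*y + 4*x - y**2 - 2*y - 2, f_y(x, y) = -x**2 - 2*x*y - 2*x - 3*y**2 + 1.
  f_x(P) = -2, f_y(P) = -11 (gradient nonzero, so P is smooth).
Step 3: tangent line at P: -2·(x − 0) + -11·(y − -2) = 0.
Expanding: -2*x - 11*y - 22 = 0.


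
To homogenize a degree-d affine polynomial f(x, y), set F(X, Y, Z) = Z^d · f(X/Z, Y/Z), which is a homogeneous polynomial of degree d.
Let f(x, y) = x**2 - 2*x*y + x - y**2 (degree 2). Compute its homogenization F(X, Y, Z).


F(X, Y, Z) = X**2 - 2*X*Y + X*Z - Y**2

deg(f) = 2.
Substitute x = X/Z, y = Y/Z into f, then multiply by Z^2.
  monomial 1·x^2·y^0 ↦ 1·X^2·Y^0·Z^0.
  monomial -2·x^1·y^1 ↦ -2·X^1·Y^1·Z^0.
  monomial 1·x^1·y^0 ↦ 1·X^1·Y^0·Z^1.
  monomial -1·x^0·y^2 ↦ -1·X^0·Y^2·Z^0.
Collecting: F(X, Y, Z) = X**2 - 2*X*Y + X*Z - Y**2.


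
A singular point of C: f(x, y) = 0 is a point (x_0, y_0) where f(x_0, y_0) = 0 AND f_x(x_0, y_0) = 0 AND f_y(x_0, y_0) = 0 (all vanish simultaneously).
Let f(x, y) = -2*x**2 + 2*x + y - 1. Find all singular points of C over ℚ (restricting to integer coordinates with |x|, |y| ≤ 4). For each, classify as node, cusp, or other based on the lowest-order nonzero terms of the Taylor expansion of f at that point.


No singular points in the scanned grid; C is smooth there.

Compute partial derivatives:
  f_x = 2 - 4*x.
  f_y = 1.
f_y = 1 is a nonzero constant, so f_y never vanishes: no point (x, y) can satisfy f = f_x = f_y = 0. In particular no (x, y) ∈ {−4, ..., 4}² is singular; the curve is smooth.


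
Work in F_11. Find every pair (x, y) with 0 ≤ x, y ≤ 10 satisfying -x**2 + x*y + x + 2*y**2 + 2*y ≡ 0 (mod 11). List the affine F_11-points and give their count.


Affine F_11-points: {(0, 0), (0, 10), (1, 0), (1, 4), (4, 4), (5, 1), (8, 1), (8, 5), (9, 5), (9, 6)}; count = 10.

For each of the 121 pairs (x, y) ∈ F_11², evaluate f(x, y) mod 11. Record the zeros.
  x = 0: [0↦0, 1↦4, 2↦1, 3↦2, 4↦7, 5↦5, 6↦7, 7↦2, 8↦1, 9↦4, 10↦0]  zeros at y ∈ {0, 10}
  x = 1: [0↦0, 1↦5, 2↦3, 3↦5, 4↦0, 5↦10, 6↦2, 7↦9, 8↦9, 9↦2, 10↦10]  zeros at y ∈ {0, 4}
  x = 2: [0↦9, 1↦4, 2↦3, 3↦6, 4↦2, 5↦2, 6↦6, 7↦3, 8↦4, 9↦9, 10↦7]  zeros at y ∈ ∅
  x = 3: [0↦5, 1↦1, 2↦1, 3↦5, 4↦2, 5↦3, 6↦8, 7↦6, 8↦8, 9↦3, 10↦2]  zeros at y ∈ ∅
  x = 4: [0↦10, 1↦7, 2↦8, 3↦2, 4↦0, 5↦2, 6↦8, 7↦7, 8↦10, 9↦6, 10↦6]  zeros at y ∈ {4}
  x = 5: [0↦2, 1↦0, 2↦2, 3↦8, 4↦7, 5↦10, 6↦6, 7↦6, 8↦10, 9↦7, 10↦8]  zeros at y ∈ {1}
  x = 6: [0↦3, 1↦2, 2↦5, 3↦1, 4↦1, 5↦5, 6↦2, 7↦3, 8↦8, 9↦6, 10↦8]  zeros at y ∈ ∅
  x = 7: [0↦2, 1↦2, 2↦6, 3↦3, 4↦4, 5↦9, 6↦7, 7↦9, 8↦4, 9↦3, 10↦6]  zeros at y ∈ ∅
  x = 8: [0↦10, 1↦0, 2↦5, 3↦3, 4↦5, 5↦0, 6↦10, 7↦2, 8↦9, 9↦9, 10↦2]  zeros at y ∈ {1, 5}
  x = 9: [0↦5, 1↦7, 2↦2, 3↦1, 4↦4, 5↦0, 6↦0, 7↦4, 8↦1, 9↦2, 10↦7]  zeros at y ∈ {5, 6}
  x = 10: [0↦9, 1↦1, 2↦8, 3↦8, 4↦1, 5↦9, 6↦10, 7↦4, 8↦2, 9↦4, 10↦10]  zeros at y ∈ ∅
Collecting zeros: affine points = {(0, 0), (0, 10), (1, 0), (1, 4), (4, 4), (5, 1), (8, 1), (8, 5), (9, 5), (9, 6)}.
Total count |C(F_11)_aff| = 10.


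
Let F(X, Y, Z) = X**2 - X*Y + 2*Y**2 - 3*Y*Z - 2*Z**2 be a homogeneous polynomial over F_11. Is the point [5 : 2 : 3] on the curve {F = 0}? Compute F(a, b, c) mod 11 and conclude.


F(5,2,3) ≡ 9 (mod 11); P is NOT on the curve.

Evaluate F(5, 2, 3) term-by-term (mod 11).
  X**2 ↦ 1·25·1·1 = 25
  -X*Y ↦ -1·5·2·1 = -10
  2*Y**2 ↦ 2·1·4·1 = 8
  -3*Y*Z ↦ -3·1·2·3 = -18
  -2*Z**2 ↦ -2·1·1·9 = -18
Sum: F(5, 2, 3) = (25) + (-10) + (8) + (-18) + (-18) = -13.
Reducing mod 11: -13 ≡ 9 (mod 11).
Since F(a, b, c) ≡ 9 ≠ 0 (mod 11), P does NOT lie on the curve.


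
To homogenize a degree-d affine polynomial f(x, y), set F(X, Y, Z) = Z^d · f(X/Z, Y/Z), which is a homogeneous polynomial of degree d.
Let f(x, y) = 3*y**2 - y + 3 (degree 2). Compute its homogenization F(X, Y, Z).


F(X, Y, Z) = 3*Y**2 - Y*Z + 3*Z**2

deg(f) = 2.
Substitute x = X/Z, y = Y/Z into f, then multiply by Z^2.
  monomial 3·x^0·y^2 ↦ 3·X^0·Y^2·Z^0.
  monomial -1·x^0·y^1 ↦ -1·X^0·Y^1·Z^1.
  monomial 3·x^0·y^0 ↦ 3·X^0·Y^0·Z^2.
Collecting: F(X, Y, Z) = 3*Y**2 - Y*Z + 3*Z**2.


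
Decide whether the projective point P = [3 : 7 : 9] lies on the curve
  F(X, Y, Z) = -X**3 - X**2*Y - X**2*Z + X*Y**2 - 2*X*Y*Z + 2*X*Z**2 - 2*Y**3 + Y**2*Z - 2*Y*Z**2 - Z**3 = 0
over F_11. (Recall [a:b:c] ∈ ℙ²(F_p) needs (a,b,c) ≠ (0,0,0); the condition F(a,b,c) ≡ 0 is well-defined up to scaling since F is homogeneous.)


F(3,7,9) ≡ 0 (mod 11); P is on the curve.

Evaluate F(3, 7, 9) term-by-term (mod 11).
  -X**3 ↦ -1·27·1·1 = -27
  -X**2*Y ↦ -1·9·7·1 = -63
  -X**2*Z ↦ -1·9·1·9 = -81
  X*Y**2 ↦ 1·3·49·1 = 147
  -2*X*Y*Z ↦ -2·3·7·9 = -378
  2*X*Z**2 ↦ 2·3·1·81 = 486
  -2*Y**3 ↦ -2·1·343·1 = -686
  Y**2*Z ↦ 1·1·49·9 = 441
  -2*Y*Z**2 ↦ -2·1·7·81 = -1134
  -Z**3 ↦ -1·1·1·729 = -729
Sum: F(3, 7, 9) = (-27) + (-63) + (-81) + (147) + (-378) + (486) + (-686) + (441) + (-1134) + (-729) = -2024.
Reducing mod 11: -2024 ≡ 0 (mod 11).
Since F(a, b, c) ≡ 0 (mod 11), P lies on the curve.


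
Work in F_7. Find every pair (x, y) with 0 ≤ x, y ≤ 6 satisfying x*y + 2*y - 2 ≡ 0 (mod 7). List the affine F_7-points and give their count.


Affine F_7-points: {(0, 1), (1, 3), (2, 4), (3, 6), (4, 5), (6, 2)}; count = 6.

For each of the 49 pairs (x, y) ∈ F_7², evaluate f(x, y) mod 7. Record the zeros.
  x = 0: [0↦5, 1↦0, 2↦2, 3↦4, 4↦6, 5↦1, 6↦3]  zeros at y ∈ {1}
  x = 1: [0↦5, 1↦1, 2↦4, 3↦0, 4↦3, 5↦6, 6↦2]  zeros at y ∈ {3}
  x = 2: [0↦5, 1↦2, 2↦6, 3↦3, 4↦0, 5↦4, 6↦1]  zeros at y ∈ {4}
  x = 3: [0↦5, 1↦3, 2↦1, 3↦6, 4↦4, 5↦2, 6↦0]  zeros at y ∈ {6}
  x = 4: [0↦5, 1↦4, 2↦3, 3↦2, 4↦1, 5↦0, 6↦6]  zeros at y ∈ {5}
  x = 5: [0↦5, 1↦5, 2↦5, 3↦5, 4↦5, 5↦5, 6↦5]  zeros at y ∈ ∅
  x = 6: [0↦5, 1↦6, 2↦0, 3↦1, 4↦2, 5↦3, 6↦4]  zeros at y ∈ {2}
Collecting zeros: affine points = {(0, 1), (1, 3), (2, 4), (3, 6), (4, 5), (6, 2)}.
Total count |C(F_7)_aff| = 6.


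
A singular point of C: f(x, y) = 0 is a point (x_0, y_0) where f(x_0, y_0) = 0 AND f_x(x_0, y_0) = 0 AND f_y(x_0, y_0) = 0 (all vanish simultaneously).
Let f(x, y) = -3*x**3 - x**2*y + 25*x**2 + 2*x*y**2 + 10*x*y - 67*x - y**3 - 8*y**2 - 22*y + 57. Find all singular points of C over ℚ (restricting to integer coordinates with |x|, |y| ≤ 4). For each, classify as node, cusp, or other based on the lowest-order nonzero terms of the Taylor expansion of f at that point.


Singular points: {(3, -1)}; classification: node.

Compute partial derivatives:
  f_x = -9*x**2 - 2*x*y + 50*x + 2*y**2 + 10*y - 67.
  f_y = -x**2 + 4*x*y + 10*x - 3*y**2 - 16*y - 22.
Scan x_0 ∈ {−4, ..., 4}. For each x_0, f_y(x_0, y) is a polynomial in y; find its integer roots y ∈ {−4, ..., 4}, then test f_x and f at those candidates.
  x = -4: f_y(-4, y) = -3*y**2 - 32*y - 78; no integer root y with |y| ≤ 4.
  x = -3: f_y(-3, y) = -3*y**2 - 28*y - 61; no integer root y with |y| ≤ 4.
  x = -2: f_y(-2, y) = -3*y**2 - 24*y - 46; no integer root y with |y| ≤ 4.
  x = -1: f_y(-1, y) = -3*y**2 - 20*y - 33; vanishes at y ∈ {-3}. (-1, -3): f_x = -144 ≠ 0.
  x = 0: f_y(0, y) = -3*y**2 - 16*y - 22; no integer root y with |y| ≤ 4.
  x = 1: f_y(1, y) = -3*y**2 - 12*y - 13; no integer root y with |y| ≤ 4.
  x = 2: f_y(2, y) = -3*y**2 - 8*y - 6; no integer root y with |y| ≤ 4.
  x = 3: f_y(3, y) = -3*y**2 - 4*y - 1; vanishes at y ∈ {-1}. (3, -1): f_x = 0, f = 0 — SINGULAR.
  x = 4: f_y(4, y) = 2 - 3*y**2; no integer root y with |y| ≤ 4.
Only singular point on the grid: (3, -1).
Classify: substitute x = 3 + u, y = -1 + v and expand: f = -3*u**3 - u**2*v - u**2 + 2*u*v**2 - v**3 + v**2.
No constant or linear terms (consistent with a singular point). Quadratic part: -u**2 + v**2. Cubic part: -3*u**3 - u**2*v + 2*u*v**2 - v**3.
The quadratic part v**2 - u**2 = (v − u)(v + u) splits into two distinct linear factors, so there are two distinct tangent lines y − -1 = ±(x − 3) — this is a node (ordinary double point).
Classification: node.


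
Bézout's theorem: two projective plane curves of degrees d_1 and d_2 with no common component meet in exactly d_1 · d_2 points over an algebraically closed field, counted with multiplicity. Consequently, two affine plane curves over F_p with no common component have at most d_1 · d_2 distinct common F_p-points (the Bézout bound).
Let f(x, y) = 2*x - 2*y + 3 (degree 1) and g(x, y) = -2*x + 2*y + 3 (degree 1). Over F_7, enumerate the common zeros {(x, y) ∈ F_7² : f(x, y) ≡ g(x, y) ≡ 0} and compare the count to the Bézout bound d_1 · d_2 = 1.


Common zeros: ∅; count = 0; Bézout bound = 1.

deg(f) = 1, deg(g) = 1, so Bézout bound = 1.
Scan x ∈ F_7. For each x, list the y ∈ F_7 with f(x, y) ≡ 0 and those with g(x, y) ≡ 0 (mod 7); the common zeros in that column are the intersection.
  x = 0: f ≡ 0 at y ∈ {5}; g ≡ 0 at y ∈ {2}; common: ∅.
  x = 1: f ≡ 0 at y ∈ {6}; g ≡ 0 at y ∈ {3}; common: ∅.
  x = 2: f ≡ 0 at y ∈ {0}; g ≡ 0 at y ∈ {4}; common: ∅.
  x = 3: f ≡ 0 at y ∈ {1}; g ≡ 0 at y ∈ {5}; common: ∅.
  x = 4: f ≡ 0 at y ∈ {2}; g ≡ 0 at y ∈ {6}; common: ∅.
  x = 5: f ≡ 0 at y ∈ {3}; g ≡ 0 at y ∈ {0}; common: ∅.
  x = 6: f ≡ 0 at y ∈ {4}; g ≡ 0 at y ∈ {1}; common: ∅.
Collecting: common zeros = ∅, so the count is 0.
Comparison with the Bézout bound: 0 ≤ 1 = deg(f)·deg(g), as expected for curves with no common component (the affine F_7-count falls short of the bound because intersections may lie at infinity, over extension fields, or carry multiplicity).


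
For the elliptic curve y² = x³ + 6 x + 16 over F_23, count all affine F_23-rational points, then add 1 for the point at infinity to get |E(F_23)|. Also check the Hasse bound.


Affine points = {(0, 4), (0, 19), (1, 0), (2, 6), (2, 17), (4, 9), (4, 14), (8, 1), (8, 22), (10, 8), (10, 15), (15, 10), (15, 13), (22, 3), (22, 20)}; affine count = 15; |E(F_23)| = 16.

Discriminant check: Δ ∝ 4a³ + 27b² = 4·6³ + 27·16² = 4·216 + 27·256 ≡ 2 (mod 23). Nonzero ⇒ E is nonsingular.
For each x ∈ F_23, compute rhs = x³ + 6·x + 16 mod 23, then count y ∈ F_23 with y² ≡ rhs.
  x = 0: rhs = 16, matching y values: 4, 19 (2 points).
  x = 1: rhs = 0, matching y values: 0 (1 points).
  x = 2: rhs = 13, matching y values: 6, 17 (2 points).
  x = 3: rhs = 15, matching y values: none (0 points).
  x = 4: rhs = 12, matching y values: 9, 14 (2 points).
  x = 5: rhs = 10, matching y values: none (0 points).
  x = 6: rhs = 15, matching y values: none (0 points).
  x = 7: rhs = 10, matching y values: none (0 points).
  x = 8: rhs = 1, matching y values: 1, 22 (2 points).
  x = 9: rhs = 17, matching y values: none (0 points).
  x = 10: rhs = 18, matching y values: 8, 15 (2 points).
  x = 11: rhs = 10, matching y values: none (0 points).
  x = 12: rhs = 22, matching y values: none (0 points).
  x = 13: rhs = 14, matching y values: none (0 points).
  x = 14: rhs = 15, matching y values: none (0 points).
  x = 15: rhs = 8, matching y values: 10, 13 (2 points).
  x = 16: rhs = 22, matching y values: none (0 points).
  x = 17: rhs = 17, matching y values: none (0 points).
  x = 18: rhs = 22, matching y values: none (0 points).
  x = 19: rhs = 20, matching y values: none (0 points).
  x = 20: rhs = 17, matching y values: none (0 points).
  x = 21: rhs = 19, matching y values: none (0 points).
  x = 22: rhs = 9, matching y values: 3, 20 (2 points).
Total affine count: 15.
Full point count |E(F_23)| = 15 + 1 = 16.
Hasse bound: |16 − (23+1)| = |-8| = 8 ≤ 2√23 ≈ 9.5917 ✓.


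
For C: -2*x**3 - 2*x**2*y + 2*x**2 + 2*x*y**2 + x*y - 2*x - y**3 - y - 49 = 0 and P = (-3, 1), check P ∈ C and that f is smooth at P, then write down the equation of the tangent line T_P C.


Tangent line at P: -53*x - 37*y - 122 = 0.

Step 1: f(-3, 1) = 0, so P lies on C.
Step 2: partial derivatives
  f_x(x, y) = -6*x**2 - 4*x*y + 4*x + 2*y**2 + y - 2, f_y(x, y) = -2*x**2 + 4*x*y + x - 3*y**2 - 1.
  f_x(P) = -53, f_y(P) = -37 (gradient nonzero, so P is smooth).
Step 3: tangent line at P: -53·(x − -3) + -37·(y − 1) = 0.
Expanding: -53*x - 37*y - 122 = 0.


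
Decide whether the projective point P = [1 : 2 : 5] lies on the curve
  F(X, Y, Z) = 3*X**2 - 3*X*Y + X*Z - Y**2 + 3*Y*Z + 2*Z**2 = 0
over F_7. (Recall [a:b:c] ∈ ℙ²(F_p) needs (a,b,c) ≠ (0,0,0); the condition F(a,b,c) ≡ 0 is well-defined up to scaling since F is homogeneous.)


F(1,2,5) ≡ 1 (mod 7); P is NOT on the curve.

Evaluate F(1, 2, 5) term-by-term (mod 7).
  3*X**2 ↦ 3·1·1·1 = 3
  -3*X*Y ↦ -3·1·2·1 = -6
  X*Z ↦ 1·1·1·5 = 5
  -Y**2 ↦ -1·1·4·1 = -4
  3*Y*Z ↦ 3·1·2·5 = 30
  2*Z**2 ↦ 2·1·1·25 = 50
Sum: F(1, 2, 5) = (3) + (-6) + (5) + (-4) + (30) + (50) = 78.
Reducing mod 7: 78 ≡ 1 (mod 7).
Since F(a, b, c) ≡ 1 ≠ 0 (mod 7), P does NOT lie on the curve.


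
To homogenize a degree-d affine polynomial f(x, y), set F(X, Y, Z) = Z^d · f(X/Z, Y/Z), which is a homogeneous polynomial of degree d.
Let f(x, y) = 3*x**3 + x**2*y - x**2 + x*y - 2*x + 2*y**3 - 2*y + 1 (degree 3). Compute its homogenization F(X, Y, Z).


F(X, Y, Z) = 3*X**3 + X**2*Y - X**2*Z + X*Y*Z - 2*X*Z**2 + 2*Y**3 - 2*Y*Z**2 + Z**3

deg(f) = 3.
Substitute x = X/Z, y = Y/Z into f, then multiply by Z^3.
  monomial 3·x^3·y^0 ↦ 3·X^3·Y^0·Z^0.
  monomial 1·x^2·y^1 ↦ 1·X^2·Y^1·Z^0.
  monomial -1·x^2·y^0 ↦ -1·X^2·Y^0·Z^1.
  monomial 1·x^1·y^1 ↦ 1·X^1·Y^1·Z^1.
  monomial -2·x^1·y^0 ↦ -2·X^1·Y^0·Z^2.
  monomial 2·x^0·y^3 ↦ 2·X^0·Y^3·Z^0.
  monomial -2·x^0·y^1 ↦ -2·X^0·Y^1·Z^2.
  monomial 1·x^0·y^0 ↦ 1·X^0·Y^0·Z^3.
Collecting: F(X, Y, Z) = 3*X**3 + X**2*Y - X**2*Z + X*Y*Z - 2*X*Z**2 + 2*Y**3 - 2*Y*Z**2 + Z**3.


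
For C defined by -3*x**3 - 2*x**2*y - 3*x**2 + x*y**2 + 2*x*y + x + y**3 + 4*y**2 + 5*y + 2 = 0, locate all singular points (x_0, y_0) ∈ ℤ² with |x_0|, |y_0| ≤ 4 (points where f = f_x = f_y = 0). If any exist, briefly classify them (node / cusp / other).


Singular points: {(0, -1)}; classification: node.

Compute partial derivatives:
  f_x = -9*x**2 - 4*x*y - 6*x + y**2 + 2*y + 1.
  f_y = -2*x**2 + 2*x*y + 2*x + 3*y**2 + 8*y + 5.
Scan x_0 ∈ {−4, ..., 4}. For each x_0, f_y(x_0, y) is a polynomial in y; find its integer roots y ∈ {−4, ..., 4}, then test f_x and f at those candidates.
  x = -4: f_y(-4, y) = 3*y**2 - 35; no integer root y with |y| ≤ 4.
  x = -3: f_y(-3, y) = 3*y**2 + 2*y - 19; no integer root y with |y| ≤ 4.
  x = -2: f_y(-2, y) = 3*y**2 + 4*y - 7; vanishes at y ∈ {1}. (-2, 1): f_x = -12 ≠ 0.
  x = -1: f_y(-1, y) = 3*y**2 + 6*y + 1; no integer root y with |y| ≤ 4.
  x = 0: f_y(0, y) = 3*y**2 + 8*y + 5; vanishes at y ∈ {-1}. (0, -1): f_x = 0, f = 0 — SINGULAR.
  x = 1: f_y(1, y) = 3*y**2 + 10*y + 5; no integer root y with |y| ≤ 4.
  x = 2: f_y(2, y) = 3*y**2 + 12*y + 1; no integer root y with |y| ≤ 4.
  x = 3: f_y(3, y) = 3*y**2 + 14*y - 7; no integer root y with |y| ≤ 4.
  x = 4: f_y(4, y) = 3*y**2 + 16*y - 19; vanishes at y ∈ {1}. (4, 1): f_x = -180 ≠ 0.
Only singular point on the grid: (0, -1).
Classify: substitute x = 0 + u, y = -1 + v and expand: f = -3*u**3 - 2*u**2*v - u**2 + u*v**2 + v**3 + v**2.
No constant or linear terms (consistent with a singular point). Quadratic part: -u**2 + v**2. Cubic part: -3*u**3 - 2*u**2*v + u*v**2 + v**3.
The quadratic part v**2 - u**2 = (v − u)(v + u) splits into two distinct linear factors, so there are two distinct tangent lines y − -1 = ±(x − 0) — this is a node (ordinary double point).
Classification: node.
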